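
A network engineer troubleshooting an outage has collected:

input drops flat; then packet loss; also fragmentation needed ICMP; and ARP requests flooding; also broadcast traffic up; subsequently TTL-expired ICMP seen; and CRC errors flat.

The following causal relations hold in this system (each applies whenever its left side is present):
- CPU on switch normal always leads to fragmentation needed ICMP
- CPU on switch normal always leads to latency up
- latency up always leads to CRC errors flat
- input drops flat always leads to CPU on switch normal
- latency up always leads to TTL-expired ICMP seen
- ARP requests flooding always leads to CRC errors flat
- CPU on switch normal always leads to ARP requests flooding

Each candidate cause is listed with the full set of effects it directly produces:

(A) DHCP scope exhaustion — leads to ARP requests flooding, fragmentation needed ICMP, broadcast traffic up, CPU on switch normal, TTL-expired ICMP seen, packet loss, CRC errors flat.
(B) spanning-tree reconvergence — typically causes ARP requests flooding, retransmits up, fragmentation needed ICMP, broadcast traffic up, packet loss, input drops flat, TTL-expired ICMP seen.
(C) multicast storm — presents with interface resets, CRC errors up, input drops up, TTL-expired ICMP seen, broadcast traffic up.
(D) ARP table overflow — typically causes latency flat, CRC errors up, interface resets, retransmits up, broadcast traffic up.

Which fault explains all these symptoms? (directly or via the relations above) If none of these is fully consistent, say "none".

Checking each candidate against the observations:
(A) DHCP scope exhaustion — does not account for input drops flat
(B) spanning-tree reconvergence — accounts for every observation (CRC errors flat by ARP requests flooding → CRC errors flat)
(C) multicast storm — fails on input drops flat, packet loss, fragmentation needed ICMP, ARP requests flooding, CRC errors flat (predicts input drops up, not input drops flat; predicts CRC errors up, not CRC errors flat)
(D) ARP table overflow — input drops flat NO; packet loss NO; fragmentation needed ICMP NO; ARP requests flooding NO; broadcast traffic up yes; TTL-expired ICMP seen NO; CRC errors flat NO
(B) alone accounts for all the evidence.

B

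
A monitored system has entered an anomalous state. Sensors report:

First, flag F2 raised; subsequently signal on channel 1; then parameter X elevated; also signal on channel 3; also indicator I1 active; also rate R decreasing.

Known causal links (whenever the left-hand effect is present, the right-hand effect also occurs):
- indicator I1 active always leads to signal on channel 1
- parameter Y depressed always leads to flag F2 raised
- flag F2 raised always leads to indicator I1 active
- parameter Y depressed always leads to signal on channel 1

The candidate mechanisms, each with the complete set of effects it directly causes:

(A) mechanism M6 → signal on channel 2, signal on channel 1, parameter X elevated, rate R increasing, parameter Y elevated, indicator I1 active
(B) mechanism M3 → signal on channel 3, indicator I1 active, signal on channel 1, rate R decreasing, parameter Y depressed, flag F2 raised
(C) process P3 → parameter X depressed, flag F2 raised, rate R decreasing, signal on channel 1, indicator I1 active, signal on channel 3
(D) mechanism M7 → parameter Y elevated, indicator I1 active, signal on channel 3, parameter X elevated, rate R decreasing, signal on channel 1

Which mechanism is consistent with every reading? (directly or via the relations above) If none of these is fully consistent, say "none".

Testing each hypothesis:
(A) mechanism M6 — fails on flag F2 raised, signal on channel 3, rate R decreasing (predicts rate R increasing, not rate R decreasing)
(B) mechanism M3 — does not account for parameter X elevated
(C) process P3 — flag F2 raised yes; signal on channel 1 yes; parameter X elevated NO; signal on channel 3 yes; indicator I1 active yes; rate R decreasing yes
(D) mechanism M7 — flag F2 raised NO; signal on channel 1 yes; parameter X elevated yes; signal on channel 3 yes; indicator I1 active yes; rate R decreasing yes
No candidate is consistent with all observations.

none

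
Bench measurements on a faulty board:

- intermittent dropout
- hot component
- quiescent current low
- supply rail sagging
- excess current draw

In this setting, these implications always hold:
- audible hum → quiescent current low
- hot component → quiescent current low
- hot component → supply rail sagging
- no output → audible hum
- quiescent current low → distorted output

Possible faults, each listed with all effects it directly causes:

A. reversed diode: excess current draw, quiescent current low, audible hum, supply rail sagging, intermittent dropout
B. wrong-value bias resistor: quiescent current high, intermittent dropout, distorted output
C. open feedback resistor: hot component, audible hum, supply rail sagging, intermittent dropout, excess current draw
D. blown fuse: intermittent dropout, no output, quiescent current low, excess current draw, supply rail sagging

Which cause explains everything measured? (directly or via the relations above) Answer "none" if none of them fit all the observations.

Checking each candidate against the observations:
(A) reversed diode — does not account for hot component
(B) wrong-value bias resistor — intermittent dropout ✓; hot component ✗; quiescent current low ✗; supply rail sagging ✗; excess current draw ✗
(C) open feedback resistor — intermittent dropout ✓; hot component ✓; quiescent current low ✓ (by hot component → quiescent current low); supply rail sagging ✓; excess current draw ✓
(D) blown fuse — intermittent dropout ✓; hot component ✗; quiescent current low ✓; supply rail sagging ✓; excess current draw ✓
(C) alone accounts for all the evidence.

C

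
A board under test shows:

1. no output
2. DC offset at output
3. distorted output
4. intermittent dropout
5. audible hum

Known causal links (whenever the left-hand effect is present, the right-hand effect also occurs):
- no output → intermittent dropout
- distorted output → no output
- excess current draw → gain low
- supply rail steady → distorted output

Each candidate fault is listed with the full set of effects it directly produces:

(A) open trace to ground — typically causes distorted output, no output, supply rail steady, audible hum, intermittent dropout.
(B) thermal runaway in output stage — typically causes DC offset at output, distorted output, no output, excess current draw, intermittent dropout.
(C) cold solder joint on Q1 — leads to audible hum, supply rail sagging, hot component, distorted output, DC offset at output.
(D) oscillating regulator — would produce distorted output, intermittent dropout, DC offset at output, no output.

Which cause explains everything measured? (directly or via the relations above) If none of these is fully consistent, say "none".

C

Checking each candidate against the observations:
(A) open trace to ground — does not account for DC offset at output
(B) thermal runaway in output stage — no output match; DC offset at output match; distorted output match; intermittent dropout match; audible hum miss
(C) cold solder joint on Q1 — no output match (via distorted output → no output); DC offset at output match; distorted output match; intermittent dropout match (via distorted output → no output → intermittent dropout); audible hum match
(D) oscillating regulator — no output match; DC offset at output match; distorted output match; intermittent dropout match; audible hum miss
Only (C) is consistent with every observation.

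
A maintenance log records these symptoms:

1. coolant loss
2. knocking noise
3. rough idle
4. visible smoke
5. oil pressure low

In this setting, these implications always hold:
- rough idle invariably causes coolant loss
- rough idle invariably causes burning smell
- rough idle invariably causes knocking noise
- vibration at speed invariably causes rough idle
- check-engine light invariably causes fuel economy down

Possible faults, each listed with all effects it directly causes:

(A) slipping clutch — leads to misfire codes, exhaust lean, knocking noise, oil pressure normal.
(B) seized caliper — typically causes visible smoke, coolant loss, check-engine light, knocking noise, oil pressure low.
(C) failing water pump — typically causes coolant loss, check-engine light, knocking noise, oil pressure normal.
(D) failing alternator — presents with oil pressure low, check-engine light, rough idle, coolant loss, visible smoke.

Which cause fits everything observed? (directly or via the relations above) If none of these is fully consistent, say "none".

D

Testing each hypothesis:
(A) slipping clutch — fails on coolant loss, rough idle, visible smoke, oil pressure low (predicts oil pressure normal, not oil pressure low)
(B) seized caliper — does not account for rough idle
(C) failing water pump — coolant loss match; knocking noise match; rough idle miss; visible smoke miss; oil pressure low miss
(D) failing alternator — accounts for every observation (knocking noise via rough idle → knocking noise)
(D) is the only candidate with no mismatches.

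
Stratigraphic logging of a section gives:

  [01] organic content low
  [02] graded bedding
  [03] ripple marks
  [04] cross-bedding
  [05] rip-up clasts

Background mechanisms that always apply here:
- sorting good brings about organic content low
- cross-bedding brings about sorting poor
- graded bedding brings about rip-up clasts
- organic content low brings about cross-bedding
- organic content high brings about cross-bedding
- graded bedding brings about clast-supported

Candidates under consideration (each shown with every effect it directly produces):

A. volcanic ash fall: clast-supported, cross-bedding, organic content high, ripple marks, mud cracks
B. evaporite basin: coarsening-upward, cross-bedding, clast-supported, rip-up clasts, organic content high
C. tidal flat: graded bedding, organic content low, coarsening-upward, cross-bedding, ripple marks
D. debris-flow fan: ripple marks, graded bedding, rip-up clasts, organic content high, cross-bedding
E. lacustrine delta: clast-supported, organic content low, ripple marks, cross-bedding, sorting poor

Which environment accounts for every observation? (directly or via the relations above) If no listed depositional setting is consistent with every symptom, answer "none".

Per-candidate check:
(A) volcanic ash fall — organic content low -; graded bedding -; ripple marks +; cross-bedding +; rip-up clasts -
(B) evaporite basin — fails on organic content low, graded bedding, ripple marks (predicts organic content high, not organic content low)
(C) tidal flat — accounts for every observation (rip-up clasts through graded bedding → rip-up clasts)
(D) debris-flow fan — organic content low -; graded bedding +; ripple marks +; cross-bedding +; rip-up clasts +
(E) lacustrine delta — does not account for graded bedding, rip-up clasts
(C) is the only candidate with no mismatches.

C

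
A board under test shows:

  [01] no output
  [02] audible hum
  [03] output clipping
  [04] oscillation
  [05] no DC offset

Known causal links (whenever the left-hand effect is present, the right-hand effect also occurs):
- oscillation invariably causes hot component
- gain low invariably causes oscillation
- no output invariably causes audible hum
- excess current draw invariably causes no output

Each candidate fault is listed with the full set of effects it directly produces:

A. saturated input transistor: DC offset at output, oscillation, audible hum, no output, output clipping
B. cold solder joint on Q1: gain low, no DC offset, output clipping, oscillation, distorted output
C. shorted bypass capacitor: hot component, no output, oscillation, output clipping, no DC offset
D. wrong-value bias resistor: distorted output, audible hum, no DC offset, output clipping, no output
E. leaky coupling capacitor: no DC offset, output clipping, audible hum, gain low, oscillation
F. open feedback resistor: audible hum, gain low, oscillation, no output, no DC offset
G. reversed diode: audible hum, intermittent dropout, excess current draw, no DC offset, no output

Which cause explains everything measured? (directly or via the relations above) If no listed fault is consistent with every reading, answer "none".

For each candidate, compare predicted effects to what was observed:
(A) saturated input transistor — fails on no DC offset (predicts DC offset at output, not no DC offset)
(B) cold solder joint on Q1 — no output -; audible hum -; output clipping +; oscillation +; no DC offset +
(C) shorted bypass capacitor — accounts for every observation (audible hum via no output → audible hum)
(D) wrong-value bias resistor — no output +; audible hum +; output clipping +; oscillation -; no DC offset +
(E) leaky coupling capacitor — no output -; audible hum +; output clipping +; oscillation +; no DC offset +
(F) open feedback resistor — does not account for output clipping
(G) reversed diode — no output +; audible hum +; output clipping -; oscillation -; no DC offset +
(C) is the only candidate with no mismatches.

C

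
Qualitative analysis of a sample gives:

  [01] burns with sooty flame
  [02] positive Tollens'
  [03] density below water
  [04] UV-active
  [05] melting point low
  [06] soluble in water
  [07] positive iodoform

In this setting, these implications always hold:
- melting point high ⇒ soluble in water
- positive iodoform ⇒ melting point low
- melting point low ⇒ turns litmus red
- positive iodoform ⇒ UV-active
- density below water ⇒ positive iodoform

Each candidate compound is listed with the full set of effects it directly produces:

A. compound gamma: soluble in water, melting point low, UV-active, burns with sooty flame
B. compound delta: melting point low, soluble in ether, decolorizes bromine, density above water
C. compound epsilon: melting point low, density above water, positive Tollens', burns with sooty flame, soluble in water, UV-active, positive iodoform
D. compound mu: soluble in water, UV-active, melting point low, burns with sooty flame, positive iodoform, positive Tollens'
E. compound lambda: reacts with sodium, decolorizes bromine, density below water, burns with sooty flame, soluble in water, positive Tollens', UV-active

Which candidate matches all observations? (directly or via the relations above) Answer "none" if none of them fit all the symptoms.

For each candidate, compare predicted effects to what was observed:
(A) compound gamma — burns with sooty flame +; positive Tollens' -; density below water -; UV-active +; melting point low +; soluble in water +; positive iodoform -
(B) compound delta — burns with sooty flame -; positive Tollens' -; density below water -; UV-active -; melting point low +; soluble in water -; positive iodoform -
(C) compound epsilon — fails on density below water (predicts density above water, not density below water)
(D) compound mu — burns with sooty flame +; positive Tollens' +; density below water -; UV-active +; melting point low +; soluble in water +; positive iodoform +
(E) compound lambda — burns with sooty flame +; positive Tollens' +; density below water +; UV-active +; melting point low + (by density below water → positive iodoform → melting point low); soluble in water +; positive iodoform + (by density below water → positive iodoform)
Only (E) is consistent with every observation.

E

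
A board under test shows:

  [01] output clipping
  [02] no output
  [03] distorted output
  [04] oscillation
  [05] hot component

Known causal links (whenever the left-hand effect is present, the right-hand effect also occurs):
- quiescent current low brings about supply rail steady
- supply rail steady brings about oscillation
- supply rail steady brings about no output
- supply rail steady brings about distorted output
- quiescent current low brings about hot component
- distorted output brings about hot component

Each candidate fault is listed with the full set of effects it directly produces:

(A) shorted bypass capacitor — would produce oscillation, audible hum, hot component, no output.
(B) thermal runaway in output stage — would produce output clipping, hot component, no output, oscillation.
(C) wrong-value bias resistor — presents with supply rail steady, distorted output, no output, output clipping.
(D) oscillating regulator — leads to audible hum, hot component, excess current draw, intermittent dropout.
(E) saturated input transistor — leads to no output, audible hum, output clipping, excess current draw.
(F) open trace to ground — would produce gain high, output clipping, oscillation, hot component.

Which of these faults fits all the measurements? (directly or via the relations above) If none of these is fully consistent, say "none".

C

Checking each candidate against the observations:
(A) shorted bypass capacitor — output clipping NO; no output yes; distorted output NO; oscillation yes; hot component yes
(B) thermal runaway in output stage — does not account for distorted output
(C) wrong-value bias resistor — output clipping yes; no output yes; distorted output yes; oscillation yes (through supply rail steady → oscillation); hot component yes (through distorted output → hot component)
(D) oscillating regulator — output clipping NO; no output NO; distorted output NO; oscillation NO; hot component yes
(E) saturated input transistor — output clipping yes; no output yes; distorted output NO; oscillation NO; hot component NO
(F) open trace to ground — output clipping yes; no output NO; distorted output NO; oscillation yes; hot component yes
(C) is the only candidate with no mismatches.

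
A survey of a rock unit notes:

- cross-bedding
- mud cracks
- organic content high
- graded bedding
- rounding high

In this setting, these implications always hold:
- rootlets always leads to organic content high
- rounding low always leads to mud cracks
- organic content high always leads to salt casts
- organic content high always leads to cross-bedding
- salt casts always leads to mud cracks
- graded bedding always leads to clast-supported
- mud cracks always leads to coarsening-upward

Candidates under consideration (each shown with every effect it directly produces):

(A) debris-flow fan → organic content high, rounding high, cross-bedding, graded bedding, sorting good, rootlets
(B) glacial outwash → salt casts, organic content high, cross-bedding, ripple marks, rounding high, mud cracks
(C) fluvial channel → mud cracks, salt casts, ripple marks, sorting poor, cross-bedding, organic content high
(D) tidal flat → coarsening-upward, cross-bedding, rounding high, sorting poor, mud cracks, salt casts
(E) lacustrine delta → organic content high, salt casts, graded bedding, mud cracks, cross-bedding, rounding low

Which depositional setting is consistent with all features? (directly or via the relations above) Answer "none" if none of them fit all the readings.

A

For each candidate, compare predicted effects to what was observed:
(A) debris-flow fan — accounts for every observation (mud cracks through organic content high → salt casts → mud cracks)
(B) glacial outwash — cross-bedding yes; mud cracks yes; organic content high yes; graded bedding NO; rounding high yes
(C) fluvial channel — cross-bedding yes; mud cracks yes; organic content high yes; graded bedding NO; rounding high NO
(D) tidal flat — cross-bedding yes; mud cracks yes; organic content high NO; graded bedding NO; rounding high yes
(E) lacustrine delta — cross-bedding yes; mud cracks yes; organic content high yes; graded bedding yes; rounding high NO
Only (A) is consistent with every observation.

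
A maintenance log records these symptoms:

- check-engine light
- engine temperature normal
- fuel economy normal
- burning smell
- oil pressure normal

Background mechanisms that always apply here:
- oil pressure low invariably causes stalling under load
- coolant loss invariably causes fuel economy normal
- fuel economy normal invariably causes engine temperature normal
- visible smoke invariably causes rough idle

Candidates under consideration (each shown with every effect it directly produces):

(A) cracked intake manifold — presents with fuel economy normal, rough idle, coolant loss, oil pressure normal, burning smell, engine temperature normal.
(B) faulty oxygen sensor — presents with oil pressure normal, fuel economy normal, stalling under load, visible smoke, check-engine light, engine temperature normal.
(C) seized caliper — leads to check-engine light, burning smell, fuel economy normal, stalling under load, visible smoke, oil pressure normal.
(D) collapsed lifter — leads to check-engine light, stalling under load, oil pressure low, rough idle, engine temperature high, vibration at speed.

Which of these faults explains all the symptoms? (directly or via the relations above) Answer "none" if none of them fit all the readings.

C

Testing each hypothesis:
(A) cracked intake manifold — does not account for check-engine light
(B) faulty oxygen sensor — check-engine light match; engine temperature normal match; fuel economy normal match; burning smell miss; oil pressure normal match
(C) seized caliper — accounts for every observation (engine temperature normal via fuel economy normal → engine temperature normal)
(D) collapsed lifter — check-engine light match; engine temperature normal miss; fuel economy normal miss; burning smell miss; oil pressure normal miss
(C) is the only candidate with no mismatches.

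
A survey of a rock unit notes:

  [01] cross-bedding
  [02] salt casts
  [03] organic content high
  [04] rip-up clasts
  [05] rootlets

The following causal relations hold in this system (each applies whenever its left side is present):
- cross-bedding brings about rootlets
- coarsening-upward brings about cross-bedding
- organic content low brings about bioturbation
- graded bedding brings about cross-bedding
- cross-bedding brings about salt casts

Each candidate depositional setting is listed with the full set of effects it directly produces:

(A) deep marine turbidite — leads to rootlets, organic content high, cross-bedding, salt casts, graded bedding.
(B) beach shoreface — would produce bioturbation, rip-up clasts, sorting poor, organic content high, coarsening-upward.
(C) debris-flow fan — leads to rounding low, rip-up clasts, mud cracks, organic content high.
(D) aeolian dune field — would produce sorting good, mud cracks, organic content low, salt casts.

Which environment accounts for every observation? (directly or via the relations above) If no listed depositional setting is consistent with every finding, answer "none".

B

For each candidate, compare predicted effects to what was observed:
(A) deep marine turbidite — does not account for rip-up clasts
(B) beach shoreface — accounts for every observation (cross-bedding by coarsening-upward → cross-bedding)
(C) debris-flow fan — cross-bedding miss; salt casts miss; organic content high match; rip-up clasts match; rootlets miss
(D) aeolian dune field — cross-bedding miss; salt casts match; organic content high miss; rip-up clasts miss; rootlets miss
(B) alone accounts for all the evidence.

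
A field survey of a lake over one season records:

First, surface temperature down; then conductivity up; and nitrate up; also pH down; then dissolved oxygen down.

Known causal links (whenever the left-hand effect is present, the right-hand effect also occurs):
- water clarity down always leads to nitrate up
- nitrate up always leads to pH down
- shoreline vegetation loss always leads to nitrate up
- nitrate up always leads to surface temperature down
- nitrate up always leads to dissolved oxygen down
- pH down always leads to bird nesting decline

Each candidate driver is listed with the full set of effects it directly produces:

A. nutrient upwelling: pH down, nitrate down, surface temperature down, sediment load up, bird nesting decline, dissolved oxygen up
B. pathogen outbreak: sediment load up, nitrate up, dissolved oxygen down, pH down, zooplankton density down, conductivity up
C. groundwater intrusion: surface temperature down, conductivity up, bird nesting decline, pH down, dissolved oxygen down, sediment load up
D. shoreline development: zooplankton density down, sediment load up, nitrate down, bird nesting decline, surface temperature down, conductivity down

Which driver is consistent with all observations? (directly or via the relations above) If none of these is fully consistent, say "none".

Per-candidate check:
(A) nutrient upwelling — surface temperature down match; conductivity up miss; nitrate up miss; pH down match; dissolved oxygen down miss
(B) pathogen outbreak — surface temperature down match (by nitrate up → surface temperature down); conductivity up match; nitrate up match; pH down match; dissolved oxygen down match
(C) groundwater intrusion — does not account for nitrate up
(D) shoreline development — fails on conductivity up, nitrate up, pH down, dissolved oxygen down (predicts conductivity down, not conductivity up; predicts nitrate down, not nitrate up)
(B) is the only candidate with no mismatches.

B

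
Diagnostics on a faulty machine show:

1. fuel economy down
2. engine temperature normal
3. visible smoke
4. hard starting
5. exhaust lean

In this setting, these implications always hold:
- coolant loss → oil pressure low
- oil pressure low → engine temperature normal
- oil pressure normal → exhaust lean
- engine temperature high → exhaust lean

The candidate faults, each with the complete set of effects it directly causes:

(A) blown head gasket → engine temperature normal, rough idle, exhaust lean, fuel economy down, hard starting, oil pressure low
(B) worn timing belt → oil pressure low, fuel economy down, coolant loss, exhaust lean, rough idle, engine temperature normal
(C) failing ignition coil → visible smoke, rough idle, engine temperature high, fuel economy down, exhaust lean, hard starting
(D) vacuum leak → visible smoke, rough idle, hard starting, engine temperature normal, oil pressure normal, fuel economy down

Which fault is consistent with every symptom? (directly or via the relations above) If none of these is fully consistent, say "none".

D

Checking each candidate against the observations:
(A) blown head gasket — fuel economy down yes; engine temperature normal yes; visible smoke NO; hard starting yes; exhaust lean yes
(B) worn timing belt — does not account for visible smoke, hard starting
(C) failing ignition coil — fails on engine temperature normal (predicts engine temperature high, not engine temperature normal)
(D) vacuum leak — accounts for every observation (exhaust lean through oil pressure normal → exhaust lean)
Only (D) is consistent with every observation.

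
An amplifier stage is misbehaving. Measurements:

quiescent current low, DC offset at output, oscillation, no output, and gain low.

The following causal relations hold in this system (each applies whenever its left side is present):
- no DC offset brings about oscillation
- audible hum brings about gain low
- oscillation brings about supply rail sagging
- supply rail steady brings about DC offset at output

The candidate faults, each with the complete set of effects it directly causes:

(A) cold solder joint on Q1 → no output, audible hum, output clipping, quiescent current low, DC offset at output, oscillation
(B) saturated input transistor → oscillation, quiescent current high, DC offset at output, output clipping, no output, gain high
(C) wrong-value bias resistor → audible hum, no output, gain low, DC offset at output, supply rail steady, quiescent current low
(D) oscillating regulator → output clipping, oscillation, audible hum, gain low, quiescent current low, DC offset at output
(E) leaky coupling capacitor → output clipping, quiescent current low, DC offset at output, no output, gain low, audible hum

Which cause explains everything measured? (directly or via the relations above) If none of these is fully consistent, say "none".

A

Checking each candidate against the observations:
(A) cold solder joint on Q1 — accounts for every observation (gain low via audible hum → gain low)
(B) saturated input transistor — fails on quiescent current low, gain low (predicts quiescent current high, not quiescent current low; predicts gain high, not gain low)
(C) wrong-value bias resistor — quiescent current low yes; DC offset at output yes; oscillation NO; no output yes; gain low yes
(D) oscillating regulator — quiescent current low yes; DC offset at output yes; oscillation yes; no output NO; gain low yes
(E) leaky coupling capacitor — quiescent current low yes; DC offset at output yes; oscillation NO; no output yes; gain low yes
(A) alone accounts for all the evidence.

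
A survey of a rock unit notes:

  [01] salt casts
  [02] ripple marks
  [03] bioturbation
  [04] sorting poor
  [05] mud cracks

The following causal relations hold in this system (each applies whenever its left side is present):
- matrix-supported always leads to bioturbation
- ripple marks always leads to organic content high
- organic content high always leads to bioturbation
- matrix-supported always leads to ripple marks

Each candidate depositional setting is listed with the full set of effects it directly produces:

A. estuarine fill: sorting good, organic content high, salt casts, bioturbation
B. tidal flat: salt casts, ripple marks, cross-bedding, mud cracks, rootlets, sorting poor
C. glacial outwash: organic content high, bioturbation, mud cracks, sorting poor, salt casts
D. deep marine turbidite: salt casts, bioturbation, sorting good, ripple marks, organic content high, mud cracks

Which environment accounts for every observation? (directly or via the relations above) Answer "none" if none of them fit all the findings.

Checking each candidate against the observations:
(A) estuarine fill — fails on ripple marks, sorting poor, mud cracks (predicts sorting good, not sorting poor)
(B) tidal flat — salt casts yes; ripple marks yes; bioturbation yes (by ripple marks → organic content high → bioturbation); sorting poor yes; mud cracks yes
(C) glacial outwash — does not account for ripple marks
(D) deep marine turbidite — fails on sorting poor (predicts sorting good, not sorting poor)
(B) alone accounts for all the evidence.

B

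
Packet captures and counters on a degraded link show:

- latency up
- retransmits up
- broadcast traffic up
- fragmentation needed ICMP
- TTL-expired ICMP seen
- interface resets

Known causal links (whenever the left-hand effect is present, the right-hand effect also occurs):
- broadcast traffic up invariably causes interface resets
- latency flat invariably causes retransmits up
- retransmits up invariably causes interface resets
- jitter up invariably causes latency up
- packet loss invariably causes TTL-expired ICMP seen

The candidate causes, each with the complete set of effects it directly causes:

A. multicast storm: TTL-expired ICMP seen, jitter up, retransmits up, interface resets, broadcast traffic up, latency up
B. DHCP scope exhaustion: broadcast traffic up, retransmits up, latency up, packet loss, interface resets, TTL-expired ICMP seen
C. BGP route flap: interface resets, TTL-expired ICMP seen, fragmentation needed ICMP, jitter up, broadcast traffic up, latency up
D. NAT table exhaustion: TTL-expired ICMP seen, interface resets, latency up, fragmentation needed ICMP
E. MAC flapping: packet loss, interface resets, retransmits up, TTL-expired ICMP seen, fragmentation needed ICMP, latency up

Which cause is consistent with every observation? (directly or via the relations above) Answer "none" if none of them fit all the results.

Per-candidate check:
(A) multicast storm — latency up yes; retransmits up yes; broadcast traffic up yes; fragmentation needed ICMP NO; TTL-expired ICMP seen yes; interface resets yes
(B) DHCP scope exhaustion — does not account for fragmentation needed ICMP
(C) BGP route flap — does not account for retransmits up
(D) NAT table exhaustion — latency up yes; retransmits up NO; broadcast traffic up NO; fragmentation needed ICMP yes; TTL-expired ICMP seen yes; interface resets yes
(E) MAC flapping — does not account for broadcast traffic up
None of the listed candidates fits everything.

none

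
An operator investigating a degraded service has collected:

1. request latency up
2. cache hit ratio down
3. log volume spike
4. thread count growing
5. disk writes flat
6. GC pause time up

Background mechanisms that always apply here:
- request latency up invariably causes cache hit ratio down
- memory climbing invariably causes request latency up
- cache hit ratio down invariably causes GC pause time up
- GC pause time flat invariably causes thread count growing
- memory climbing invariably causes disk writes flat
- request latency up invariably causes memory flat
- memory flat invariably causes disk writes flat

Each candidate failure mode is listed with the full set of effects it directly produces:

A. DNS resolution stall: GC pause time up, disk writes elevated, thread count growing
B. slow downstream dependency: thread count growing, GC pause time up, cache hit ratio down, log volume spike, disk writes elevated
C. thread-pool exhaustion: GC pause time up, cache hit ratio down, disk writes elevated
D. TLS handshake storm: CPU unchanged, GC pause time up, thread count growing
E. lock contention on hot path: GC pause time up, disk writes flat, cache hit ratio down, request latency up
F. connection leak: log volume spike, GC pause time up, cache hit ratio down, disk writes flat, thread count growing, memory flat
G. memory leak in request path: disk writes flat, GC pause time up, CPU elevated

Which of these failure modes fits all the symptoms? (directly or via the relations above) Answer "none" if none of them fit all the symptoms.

For each candidate, compare predicted effects to what was observed:
(A) DNS resolution stall — request latency up -; cache hit ratio down -; log volume spike -; thread count growing +; disk writes flat -; GC pause time up +
(B) slow downstream dependency — request latency up -; cache hit ratio down +; log volume spike +; thread count growing +; disk writes flat -; GC pause time up +
(C) thread-pool exhaustion — request latency up -; cache hit ratio down +; log volume spike -; thread count growing -; disk writes flat -; GC pause time up +
(D) TLS handshake storm — request latency up -; cache hit ratio down -; log volume spike -; thread count growing +; disk writes flat -; GC pause time up +
(E) lock contention on hot path — does not account for log volume spike, thread count growing
(F) connection leak — does not account for request latency up
(G) memory leak in request path — request latency up -; cache hit ratio down -; log volume spike -; thread count growing -; disk writes flat +; GC pause time up +
None of the listed candidates fits everything.

none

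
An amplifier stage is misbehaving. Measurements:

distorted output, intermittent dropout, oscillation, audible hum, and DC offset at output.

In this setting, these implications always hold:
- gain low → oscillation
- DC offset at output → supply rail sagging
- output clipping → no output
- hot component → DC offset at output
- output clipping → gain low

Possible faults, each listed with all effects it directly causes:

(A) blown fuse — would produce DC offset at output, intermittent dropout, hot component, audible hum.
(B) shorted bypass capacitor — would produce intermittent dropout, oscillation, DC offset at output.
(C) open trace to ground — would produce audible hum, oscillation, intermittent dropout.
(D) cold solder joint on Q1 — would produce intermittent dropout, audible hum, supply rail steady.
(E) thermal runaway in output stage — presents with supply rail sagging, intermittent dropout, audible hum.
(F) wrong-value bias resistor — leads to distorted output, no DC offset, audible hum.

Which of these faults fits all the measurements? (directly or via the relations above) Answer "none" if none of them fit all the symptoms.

none

Testing each hypothesis:
(A) blown fuse — does not account for distorted output, oscillation
(B) shorted bypass capacitor — distorted output miss; intermittent dropout match; oscillation match; audible hum miss; DC offset at output match
(C) open trace to ground — does not account for distorted output, DC offset at output
(D) cold solder joint on Q1 — distorted output miss; intermittent dropout match; oscillation miss; audible hum match; DC offset at output miss
(E) thermal runaway in output stage — distorted output miss; intermittent dropout match; oscillation miss; audible hum match; DC offset at output miss
(F) wrong-value bias resistor — distorted output match; intermittent dropout miss; oscillation miss; audible hum match; DC offset at output miss
No candidate is consistent with all observations.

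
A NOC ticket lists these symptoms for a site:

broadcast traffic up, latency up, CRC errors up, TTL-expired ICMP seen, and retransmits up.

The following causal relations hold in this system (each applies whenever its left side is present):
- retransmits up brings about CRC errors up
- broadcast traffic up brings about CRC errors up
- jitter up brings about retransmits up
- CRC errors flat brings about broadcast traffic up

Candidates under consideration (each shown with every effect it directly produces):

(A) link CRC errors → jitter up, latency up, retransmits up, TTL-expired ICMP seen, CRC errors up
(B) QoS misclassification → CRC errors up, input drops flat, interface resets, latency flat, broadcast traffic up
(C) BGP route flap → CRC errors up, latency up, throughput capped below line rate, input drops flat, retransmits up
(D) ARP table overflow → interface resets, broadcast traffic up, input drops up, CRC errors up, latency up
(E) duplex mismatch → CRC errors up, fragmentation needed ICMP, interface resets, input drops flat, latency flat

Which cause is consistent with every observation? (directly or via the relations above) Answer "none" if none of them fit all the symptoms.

Per-candidate check:
(A) link CRC errors — does not account for broadcast traffic up
(B) QoS misclassification — broadcast traffic up yes; latency up NO; CRC errors up yes; TTL-expired ICMP seen NO; retransmits up NO
(C) BGP route flap — does not account for broadcast traffic up, TTL-expired ICMP seen
(D) ARP table overflow — broadcast traffic up yes; latency up yes; CRC errors up yes; TTL-expired ICMP seen NO; retransmits up NO
(E) duplex mismatch — broadcast traffic up NO; latency up NO; CRC errors up yes; TTL-expired ICMP seen NO; retransmits up NO
None of the listed candidates fits everything.

none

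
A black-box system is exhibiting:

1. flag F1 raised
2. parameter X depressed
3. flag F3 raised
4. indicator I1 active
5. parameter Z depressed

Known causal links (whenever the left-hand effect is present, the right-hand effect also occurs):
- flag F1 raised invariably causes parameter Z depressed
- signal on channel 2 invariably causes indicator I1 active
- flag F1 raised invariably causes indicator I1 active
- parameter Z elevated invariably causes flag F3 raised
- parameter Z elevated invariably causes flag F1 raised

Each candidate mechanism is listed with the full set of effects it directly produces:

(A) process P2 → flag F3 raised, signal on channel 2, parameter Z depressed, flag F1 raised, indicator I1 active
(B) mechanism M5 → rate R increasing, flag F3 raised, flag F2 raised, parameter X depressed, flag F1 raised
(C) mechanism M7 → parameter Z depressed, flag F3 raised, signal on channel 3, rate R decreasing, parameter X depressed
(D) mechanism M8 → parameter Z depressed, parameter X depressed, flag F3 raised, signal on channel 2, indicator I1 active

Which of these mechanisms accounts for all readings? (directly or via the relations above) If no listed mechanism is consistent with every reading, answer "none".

B

For each candidate, compare predicted effects to what was observed:
(A) process P2 — flag F1 raised ✓; parameter X depressed ✗; flag F3 raised ✓; indicator I1 active ✓; parameter Z depressed ✓
(B) mechanism M5 — flag F1 raised ✓; parameter X depressed ✓; flag F3 raised ✓; indicator I1 active ✓ (by flag F1 raised → indicator I1 active); parameter Z depressed ✓ (by flag F1 raised → parameter Z depressed)
(C) mechanism M7 — flag F1 raised ✗; parameter X depressed ✓; flag F3 raised ✓; indicator I1 active ✗; parameter Z depressed ✓
(D) mechanism M8 — flag F1 raised ✗; parameter X depressed ✓; flag F3 raised ✓; indicator I1 active ✓; parameter Z depressed ✓
(B) is the only candidate with no mismatches.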